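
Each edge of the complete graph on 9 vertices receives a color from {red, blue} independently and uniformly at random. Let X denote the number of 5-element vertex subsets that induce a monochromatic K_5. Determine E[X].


Let X = Σ_S X_S over the C(9, 5) = 126 subsets S of size 5, where X_S = 1 if the K_5 on S is monochromatic.
For a fixed S, the K_5 on S has C(5, 2) = 10 edges. P[all 10 edges red] = (1/2)^10, and likewise for blue, so P[monochromatic] = 2·(1/2)^10 = 2^{1 − 10} = 1/512.
Summing: E[X] = C(9, 5) · 2^{1 − 10} = 126 · 1/512 = 63/256.
Numerically: E[X] ≈ 0.246.

E[X] = C(9,5)·2^(1−C(5,2)) = 63/256 ≈ 0.246.


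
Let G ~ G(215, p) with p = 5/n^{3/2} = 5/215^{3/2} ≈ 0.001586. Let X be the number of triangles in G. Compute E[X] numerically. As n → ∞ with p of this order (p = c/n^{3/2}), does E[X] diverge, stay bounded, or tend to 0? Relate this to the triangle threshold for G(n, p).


Number of potential triangles: C(215, 3) = 1633355.
Each occurs with probability p³ ≈ (0.001586)³ ≈ 3.9896697e-09.
By linearity: E[X] = C(215, 3)·p³ ≈ 1633355 · 3.9896697e-09 ≈ 0.00652.
Since α = 3/2 > 1, p = c/n^{3/2} = o(1/n) is below the triangle threshold p ~ 1/n. Asymptotically E[X] ~ (c³/6)·n^{3(1−α)} = (5³/6)·n^{-1.5} → 0, so by Markov's inequality G has no triangles w.h.p.

E[X] ≈ 0.00652; in regime p = Θ(1/n^{3/2}) E[X] tends to 0 (below the triangle threshold p ~ 1/n).


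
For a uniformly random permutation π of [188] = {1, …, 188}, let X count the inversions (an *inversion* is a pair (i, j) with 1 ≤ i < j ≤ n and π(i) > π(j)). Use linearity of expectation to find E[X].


Write X = Σ X_I over the C(188, 2) = 17578 pairs i < j, with X_I the indicator of one inversion.
There are 17578 indicators.
For each fixed pair i < j, the values π(i) and π(j) are two distinct elements of {1, …, 188} in uniformly random order; by symmetry P[π(i) > π(j)] = 1/2.
By linearity: E[X] = 17578 · (1/2) = C(188, 2) · (1/2) = 17578/2 = 8789 ≈ 8789.000.

E[X] = 8789 = 8789.000.


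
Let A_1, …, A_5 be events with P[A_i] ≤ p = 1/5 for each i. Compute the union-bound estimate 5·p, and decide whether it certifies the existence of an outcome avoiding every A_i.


Union bound: P[∪_{i=1}^{5} A_i] ≤ Σ_i P[A_i] ≤ 5·p = 5·(1/5) = 1.
Numerically: 1 ≈ 1.0000000.
Is 1 < 1? NO.
Since the bound 1 is ≥ 1, the union bound is uninformative here; it does NOT by itself certify existence.

5·p = 1 ≈ 1.0000000; existence NOT certified by the union bound.


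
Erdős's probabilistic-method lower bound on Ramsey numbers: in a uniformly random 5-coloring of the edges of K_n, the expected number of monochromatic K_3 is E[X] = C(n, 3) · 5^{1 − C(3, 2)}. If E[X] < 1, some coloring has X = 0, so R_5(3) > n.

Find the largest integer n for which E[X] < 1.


We need C(n, 3) · 5^{1 − 3} < 1, i.e. C(n, 3) < 5^{3 − 1} = 25.
Check values of n near the boundary:
  n = 3: C(3, 3) = 1; 1 < 25? YES
  n = 4: C(4, 3) = 4; 4 < 25? YES
  n = 5: C(5, 3) = 10; 10 < 25? YES
  n = 6: C(6, 3) = 20; 20 < 25? YES
  n = 7: C(7, 3) = 35; 35 < 25? NO
  n = 8: C(8, 3) = 56; 56 < 25? NO
  n = 9: C(9, 3) = 84; 84 < 25? NO
The largest n with C(n, 3) < 25 is n = 6 (where E[X] = 4/5 ≈ 0.800). Hence R_5(3) > 6, i.e. R_5(3) ≥ 7.

Largest n = 6; hence R_5(3) > 6.


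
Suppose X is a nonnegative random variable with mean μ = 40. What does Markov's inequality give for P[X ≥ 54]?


μ = E[X] = 40, a = 54.
Markov: P[X ≥ 54] ≤ μ/a = (40)/54 = 20/27.
Numerically: ≈ 0.74074.
(Since a = 54 > μ = 40.00000, the bound 20/27 is < 1 and informative.)

P[X ≥ 54] ≤ 20/27 ≈ 0.74074.


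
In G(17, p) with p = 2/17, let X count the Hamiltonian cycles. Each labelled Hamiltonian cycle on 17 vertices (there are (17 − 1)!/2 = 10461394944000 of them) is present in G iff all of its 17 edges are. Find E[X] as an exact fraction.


K_17 has (17 − 1)!/2 = 10461394944000 labelled Hamiltonian cycles.
For each such Hamiltonian cycle H, let X_H = 1 if all 17 edges of H are present in G. Then P[X_H = 1] = p^{17} = (2/17)^{17} = 131072/827240261886336764177.
By linearity of expectation: E[X] = Σ_H E[X_H] = 10461394944000 · p^{17} = 10461394944000 · 131072/827240261886336764177 = 1371195958099968000/827240261886336764177.
Numerically: E[X] ≈ 0.00166.

E[X] = 10461394944000 · (2/17)^{17} = 1371195958099968000/827240261886336764177 ≈ 0.00166.


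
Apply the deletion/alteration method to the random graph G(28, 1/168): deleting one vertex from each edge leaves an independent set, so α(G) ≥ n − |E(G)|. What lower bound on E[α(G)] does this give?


E[|E(G)|] = C(28, 2)·p = 378 · (1/168) = 9/4.
E[α(G)] ≥ n − E[|E(G)|] = 28 − 9/4 = 103/4.
Numerically: ≈ 25.750.
(This is only a lower bound; the true E[α(G)] may be larger.)

E[α(G)] ≥ 103/4 ≈ 25.750.


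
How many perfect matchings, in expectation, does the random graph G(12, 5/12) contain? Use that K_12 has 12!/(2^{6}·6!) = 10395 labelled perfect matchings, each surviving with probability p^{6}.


K_12 has 12!/(2^{6}·6!) = 10395 labelled perfect matchings.
For each such perfect matching H, let X_H = 1 if all 6 edges of H are present in G. Then P[X_H = 1] = p^{6} = (5/12)^{6} = 15625/2985984.
By linearity: E[X] = Σ_H E[X_H] = 10395 · p^{6} = 10395 · 15625/2985984 = 6015625/110592.
Numerically: E[X] ≈ 54.39.

E[X] = 10395 · (5/12)^{6} = 6015625/110592 ≈ 54.39.


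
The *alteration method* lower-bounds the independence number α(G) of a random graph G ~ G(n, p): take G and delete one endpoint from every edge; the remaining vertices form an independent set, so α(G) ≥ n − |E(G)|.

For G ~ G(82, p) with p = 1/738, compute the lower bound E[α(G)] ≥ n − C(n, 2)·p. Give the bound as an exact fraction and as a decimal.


E[|E(G)|] = C(82, 2)·p = 3321 · (1/738) = 9/2.
E[α(G)] ≥ n − E[|E(G)|] = 82 − 9/2 = 155/2.
Numerically: ≈ 77.500.
(This is only a lower bound; the true E[α(G)] may be larger.)

E[α(G)] ≥ 155/2 ≈ 77.500.


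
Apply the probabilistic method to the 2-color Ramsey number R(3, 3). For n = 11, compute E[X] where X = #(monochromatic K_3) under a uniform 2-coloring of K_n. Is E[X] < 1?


E[X] = C(11, 3) · 2^{1 − 3} = 165 · 2^{−2} = 165/4.
As a reduced fraction: E[X] = 165/4 ≈ 41.250000.
Is E[X] < 1? NO.
Since E[X] ≥ 1, the first-moment bound is inconclusive at n = 11; it does NOT by itself certify R(3, 3) > 11.

E[X] = 165/4 ≈ 41.250000; E[X] ≥ 1; first-moment method inconclusive here.


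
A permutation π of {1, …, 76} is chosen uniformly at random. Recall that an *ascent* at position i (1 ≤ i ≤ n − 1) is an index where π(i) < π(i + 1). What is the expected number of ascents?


Write X = Σ X_I over i = 1, …, 75, with X_I the indicator of one ascent.
There are 75 indicators.
For each fixed i, the pair (π(i), π(i+1)) is a uniformly random ordered pair of distinct values from {1, …, 76}; by symmetry P[π(i) < π(i+1)] = 1/2.
By linearity: E[X] = 75 · (1/2) = (76 − 1) · (1/2) = 75/2 ≈ 37.500.

E[X] = 75/2 = 37.500.


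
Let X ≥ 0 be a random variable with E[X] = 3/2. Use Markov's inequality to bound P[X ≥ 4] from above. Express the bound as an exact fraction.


μ = E[X] = 3/2, a = 4.
Markov: P[X ≥ 4] ≤ μ/a = (3/2)/4 = 3/8.
Numerically: ≈ 0.3750.
(Since a = 4 > μ = 1.5000, the bound 3/8 is < 1 and informative.)

P[X ≥ 4] ≤ 3/8 ≈ 0.3750.


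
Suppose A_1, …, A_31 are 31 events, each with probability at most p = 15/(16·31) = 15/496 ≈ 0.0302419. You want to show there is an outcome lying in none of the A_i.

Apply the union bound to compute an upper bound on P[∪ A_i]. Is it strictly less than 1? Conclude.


Union bound: P[∪_{i=1}^{31} A_i] ≤ Σ_i P[A_i] ≤ 31·p = 31·(15/496) = 15/16.
Numerically: 15/16 ≈ 0.9375000.
Is 15/16 < 1? YES.
Since P[∪ A_i] ≤ 15/16 < 1, the complement has P[∩ A_i^c] ≥ 1 − 15/16 = 1/16 > 0, so some outcome avoids every A_i.

31·p = 15/16 ≈ 0.9375000; existence CERTIFIED by the union bound.


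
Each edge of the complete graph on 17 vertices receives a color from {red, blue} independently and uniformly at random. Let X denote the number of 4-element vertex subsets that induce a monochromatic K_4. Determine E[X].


Let X = Σ_S X_S over the C(17, 4) = 2380 subsets S of size 4, where X_S = 1 if the K_4 on S is monochromatic.
For a fixed S, the K_4 on S has C(4, 2) = 6 edges. P[all 6 edges red] = (1/2)^6, and likewise for blue, so P[monochromatic] = 2·(1/2)^6 = 2^{1 − 6} = 1/32.
By linearity of expectation: E[X] = C(17, 4) · 2^{1 − 6} = 2380 · 1/32 = 595/8.
Numerically: E[X] ≈ 74.375000.

E[X] = C(17,4)·2^(1−C(4,2)) = 595/8 ≈ 74.375000.


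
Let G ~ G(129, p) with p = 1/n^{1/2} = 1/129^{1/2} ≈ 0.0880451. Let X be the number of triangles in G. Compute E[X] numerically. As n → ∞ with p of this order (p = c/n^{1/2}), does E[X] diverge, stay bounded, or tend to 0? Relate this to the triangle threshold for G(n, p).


Number of potential triangles: C(129, 3) = 349504.
Each occurs with probability p³ ≈ (0.0880451)³ ≈ 6.82520082e-04.
By linearity: E[X] = C(129, 3)·p³ ≈ 349504 · 6.82520082e-04 ≈ 238.543499.
Since α = 1/2 < 1, p = c/n^{1/2} ≫ 1/n is above the triangle threshold p ~ 1/n. Asymptotically E[X] ~ (c³/6)·n^{3(1−α)} = (1³/6)·n^{1.5} → ∞; triangles are abundant w.h.p.

E[X] ≈ 238.543499; in regime p = Θ(1/n^{1/2}) E[X] diverges (above the triangle threshold p ~ 1/n).


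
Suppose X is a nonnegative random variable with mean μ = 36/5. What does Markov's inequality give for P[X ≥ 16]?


μ = E[X] = 36/5, a = 16.
Markov: P[X ≥ 16] ≤ μ/a = (36/5)/16 = 9/20.
Numerically: ≈ 0.45000.
(Since a = 16 > μ = 7.20000, the bound 9/20 is < 1 and informative.)

P[X ≥ 16] ≤ 9/20 ≈ 0.45000.


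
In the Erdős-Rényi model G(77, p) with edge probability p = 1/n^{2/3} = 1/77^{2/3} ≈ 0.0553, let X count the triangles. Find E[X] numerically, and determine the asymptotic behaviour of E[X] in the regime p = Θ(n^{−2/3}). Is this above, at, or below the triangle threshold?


Number of potential triangles: C(77, 3) = 73150.
Each occurs with probability p³ ≈ (0.0553)³ ≈ 1.68663e-04.
By linearity: E[X] = C(77, 3)·p³ ≈ 73150 · 1.68663e-04 ≈ 12.338.
Since α = 2/3 < 1, p = c/n^{2/3} ≫ 1/n is above the triangle threshold p ~ 1/n. Asymptotically E[X] ~ (c³/6)·n^{3(1−α)} = (1³/6)·n^{1} → ∞; triangles are abundant w.h.p.

E[X] ≈ 12.338; in regime p = Θ(1/n^{2/3}) E[X] diverges (above the triangle threshold p ~ 1/n).


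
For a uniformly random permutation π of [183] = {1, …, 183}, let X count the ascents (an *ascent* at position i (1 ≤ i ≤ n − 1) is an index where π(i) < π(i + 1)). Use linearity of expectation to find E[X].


Write X = Σ X_I over i = 1, …, 182, with X_I the indicator of one ascent.
There are 182 indicators.
For each fixed i, the pair (π(i), π(i+1)) is a uniformly random ordered pair of distinct values from {1, …, 183}; by symmetry P[π(i) < π(i+1)] = 1/2.
By linearity: E[X] = 182 · (1/2) = (183 − 1) · (1/2) = 91 ≈ 91.00000.

E[X] = 91 = 91.00000.


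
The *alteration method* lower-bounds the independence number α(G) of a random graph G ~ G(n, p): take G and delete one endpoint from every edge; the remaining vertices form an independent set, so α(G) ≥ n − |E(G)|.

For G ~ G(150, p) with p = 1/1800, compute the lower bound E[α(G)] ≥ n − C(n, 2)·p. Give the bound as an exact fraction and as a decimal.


E[|E(G)|] = C(150, 2)·p = 11175 · (1/1800) = 149/24.
E[α(G)] ≥ n − E[|E(G)|] = 150 − 149/24 = 3451/24.
Numerically: ≈ 143.7917.
(This is only a lower bound; the true E[α(G)] may be larger.)

E[α(G)] ≥ 3451/24 ≈ 143.7917.


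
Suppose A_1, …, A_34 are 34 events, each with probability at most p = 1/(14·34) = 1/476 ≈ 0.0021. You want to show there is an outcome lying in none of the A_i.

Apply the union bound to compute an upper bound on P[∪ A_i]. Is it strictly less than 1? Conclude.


Union bound: P[∪_{i=1}^{34} A_i] ≤ Σ_i P[A_i] ≤ 34·p = 34·(1/476) = 1/14.
Numerically: 1/14 ≈ 0.0714.
Is 1/14 < 1? YES.
Since P[∪ A_i] ≤ 1/14 < 1, the complement has P[∩ A_i^c] ≥ 1 − 1/14 = 13/14 > 0, so some outcome avoids every A_i.

34·p = 1/14 ≈ 0.0714; existence CERTIFIED by the union bound.


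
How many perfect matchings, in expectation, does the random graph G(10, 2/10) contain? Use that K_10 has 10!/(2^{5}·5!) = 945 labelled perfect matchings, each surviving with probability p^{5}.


K_10 has 10!/(2^{5}·5!) = 945 labelled perfect matchings.
For each such perfect matching H, let X_H = 1 if all 5 edges of H are present in G. Then P[X_H = 1] = p^{5} = (1/5)^{5} = 1/3125.
By linearity: E[X] = Σ_H E[X_H] = 945 · p^{5} = 945 · 1/3125 = 189/625.
Numerically: E[X] ≈ 0.3024.

E[X] = 945 · (1/5)^{5} = 189/625 ≈ 0.3024.


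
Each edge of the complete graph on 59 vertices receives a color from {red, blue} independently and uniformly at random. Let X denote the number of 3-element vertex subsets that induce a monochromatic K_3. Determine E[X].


Let X = Σ_S X_S over the C(59, 3) = 32509 subsets S of size 3, where X_S = 1 if the K_3 on S is monochromatic.
For a fixed S, the K_3 on S has C(3, 2) = 3 edges. P[all 3 edges red] = (1/2)^3, and likewise for blue, so P[monochromatic] = 2·(1/2)^3 = 2^{1 − 3} = 1/4.
By linearity of expectation: E[X] = C(59, 3) · 2^{1 − 3} = 32509 · 1/4 = 32509/4.
Numerically: E[X] ≈ 8127.250000.

E[X] = C(59,3)·2^(1−C(3,2)) = 32509/4 ≈ 8127.250000.


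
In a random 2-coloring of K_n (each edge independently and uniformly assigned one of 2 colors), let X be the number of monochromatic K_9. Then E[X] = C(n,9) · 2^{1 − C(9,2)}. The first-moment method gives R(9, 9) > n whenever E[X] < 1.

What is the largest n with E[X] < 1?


We need C(n, 9) · 2^{1 − 36} < 1, i.e. C(n, 9) < 2^{36 − 1} = 34359738368.
Check values of n near the boundary:
  n = 61: C(61, 9) = 17341763505; 17341763505 < 34359738368? YES
  n = 62: C(62, 9) = 20286591270; 20286591270 < 34359738368? YES
  n = 63: C(63, 9) = 23667689815; 23667689815 < 34359738368? YES
  n = 64: C(64, 9) = 27540584512; 27540584512 < 34359738368? YES
  n = 65: C(65, 9) = 31966749880; 31966749880 < 34359738368? YES
  n = 66: C(66, 9) = 37014131440; 37014131440 < 34359738368? NO
  n = 67: C(67, 9) = 42757703560; 42757703560 < 34359738368? NO
  n = 68: C(68, 9) = 49280065120; 49280065120 < 34359738368? NO
The largest n with C(n, 9) < 34359738368 is n = 65 (where E[X] = 3995843735/4294967296 ≈ 0.930). Hence R(9, 9) > 65, i.e. R(9, 9) ≥ 66.

Largest n = 65; hence R(9, 9) > 65.


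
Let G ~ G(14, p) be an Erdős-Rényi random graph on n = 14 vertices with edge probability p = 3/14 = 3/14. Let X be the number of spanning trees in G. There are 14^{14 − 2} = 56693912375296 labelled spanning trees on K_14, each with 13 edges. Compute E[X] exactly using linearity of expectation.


K_14 has 14^{14 − 2} = 56693912375296 labelled spanning trees.
For each such spanning tree H, let X_H = 1 if all 13 edges of H are present in G. Then P[X_H = 1] = p^{13} = (3/14)^{13} = 1594323/793714773254144.
By linearity of expectation: E[X] = Σ_H E[X_H] = 56693912375296 · p^{13} = 56693912375296 · 1594323/793714773254144 = 1594323/14.
Numerically: E[X] ≈ 1.139e+05.

E[X] = 56693912375296 · (3/14)^{13} = 1594323/14 ≈ 1.139e+05.


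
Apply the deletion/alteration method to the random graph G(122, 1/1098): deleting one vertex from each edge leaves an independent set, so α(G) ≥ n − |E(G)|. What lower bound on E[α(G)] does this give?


E[|E(G)|] = C(122, 2)·p = 7381 · (1/1098) = 121/18.
E[α(G)] ≥ n − E[|E(G)|] = 122 − 121/18 = 2075/18.
Numerically: ≈ 115.27778.
(This is only a lower bound; the true E[α(G)] may be larger.)

E[α(G)] ≥ 2075/18 ≈ 115.27778.


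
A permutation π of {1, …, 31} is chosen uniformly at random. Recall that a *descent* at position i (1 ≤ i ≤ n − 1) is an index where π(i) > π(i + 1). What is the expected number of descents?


Write X = Σ X_I over i = 1, …, 30, with X_I the indicator of one descent.
There are 30 indicators.
For each fixed i, the pair (π(i), π(i+1)) is a uniformly random ordered pair of distinct values from {1, …, 31}; by symmetry P[π(i) > π(i+1)] = 1/2.
By linearity: E[X] = 30 · (1/2) = (31 − 1) · (1/2) = 15 ≈ 15.000.

E[X] = 15 = 15.000.


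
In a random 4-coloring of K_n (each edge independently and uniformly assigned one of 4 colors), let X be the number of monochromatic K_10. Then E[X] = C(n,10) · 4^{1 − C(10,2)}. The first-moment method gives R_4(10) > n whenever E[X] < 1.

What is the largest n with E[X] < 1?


We need C(n, 10) · 4^{1 − 45} < 1, i.e. C(n, 10) < 4^{45 − 1} = 309485009821345068724781056.
Check values of n near the boundary:
  n = 2019: C(2019, 10) = 303322949179835278009229628; 303322949179835278009229628 < 309485009821345068724781056? YES
  n = 2020: C(2020, 10) = 304832018578739931133653656; 304832018578739931133653656 < 309485009821345068724781056? YES
  n = 2021: C(2021, 10) = 306347841644770462864800616; 306347841644770462864800616 < 309485009821345068724781056? YES
  n = 2022: C(2022, 10) = 307870445231474093395937796; 307870445231474093395937796 < 309485009821345068724781056? YES
  n = 2023: C(2023, 10) = 309399856285778485315440716; 309399856285778485315440716 < 309485009821345068724781056? YES
  n = 2024: C(2024, 10) = 310936101848269937576192656; 310936101848269937576192656 < 309485009821345068724781056? NO
  n = 2025: C(2025, 10) = 312479209053472269772600560; 312479209053472269772600560 < 309485009821345068724781056? NO
  n = 2026: C(2026, 10) = 314029205130126398094885285; 314029205130126398094885285 < 309485009821345068724781056? NO
The largest n with C(n, 10) < 309485009821345068724781056 is n = 2023 (where E[X] = 77349964071444621328860179/77371252455336267181195264 ≈ 1.000). Hence R_4(10) > 2023, i.e. R_4(10) ≥ 2024.

Largest n = 2023; hence R_4(10) > 2023.


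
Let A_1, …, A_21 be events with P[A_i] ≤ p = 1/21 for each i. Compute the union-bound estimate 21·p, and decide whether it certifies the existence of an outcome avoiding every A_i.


Union bound: P[∪_{i=1}^{21} A_i] ≤ Σ_i P[A_i] ≤ 21·p = 21·(1/21) = 1.
Numerically: 1 ≈ 1.000.
Is 1 < 1? NO.
Since the bound 1 is ≥ 1, the union bound is uninformative here; it does NOT by itself certify existence.

21·p = 1 ≈ 1.000; existence NOT certified by the union bound.


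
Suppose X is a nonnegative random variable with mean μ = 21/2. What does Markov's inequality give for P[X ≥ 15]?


μ = E[X] = 21/2, a = 15.
Markov: P[X ≥ 15] ≤ μ/a = (21/2)/15 = 7/10.
Numerically: ≈ 0.700000.
(Since a = 15 > μ = 10.500000, the bound 7/10 is < 1 and informative.)

P[X ≥ 15] ≤ 7/10 ≈ 0.700000.


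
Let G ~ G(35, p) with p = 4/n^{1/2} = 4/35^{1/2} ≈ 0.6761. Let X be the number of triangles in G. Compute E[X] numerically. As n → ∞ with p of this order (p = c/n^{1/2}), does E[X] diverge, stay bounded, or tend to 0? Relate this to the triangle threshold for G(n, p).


Number of potential triangles: C(35, 3) = 6545.
Each occurs with probability p³ ≈ (0.6761)³ ≈ 3.090850e-01.
By linearity: E[X] = C(35, 3)·p³ ≈ 6545 · 3.090850e-01 ≈ 2022.9612.
Since α = 1/2 < 1, p = c/n^{1/2} ≫ 1/n is above the triangle threshold p ~ 1/n. Asymptotically E[X] ~ (c³/6)·n^{3(1−α)} = (4³/6)·n^{1.5} → ∞; triangles are abundant w.h.p.

E[X] ≈ 2022.9612; in regime p = Θ(1/n^{1/2}) E[X] diverges (above the triangle threshold p ~ 1/n).


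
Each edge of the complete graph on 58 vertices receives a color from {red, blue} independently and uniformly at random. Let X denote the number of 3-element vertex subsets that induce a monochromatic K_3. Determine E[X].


Let X = Σ_S X_S over the C(58, 3) = 30856 subsets S of size 3, where X_S = 1 if the K_3 on S is monochromatic.
For a fixed S, the K_3 on S has C(3, 2) = 3 edges. P[all 3 edges red] = (1/2)^3, and likewise for blue, so P[monochromatic] = 2·(1/2)^3 = 2^{1 − 3} = 1/4.
Summing: E[X] = C(58, 3) · 2^{1 − 3} = 30856 · 1/4 = 7714.
Numerically: E[X] ≈ 7714.000000.

E[X] = C(58,3)·2^(1−C(3,2)) = 7714 ≈ 7714.000000.


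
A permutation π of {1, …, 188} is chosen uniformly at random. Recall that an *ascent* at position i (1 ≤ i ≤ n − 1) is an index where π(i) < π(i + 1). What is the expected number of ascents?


Write X = Σ X_I over i = 1, …, 187, with X_I the indicator of one ascent.
There are 187 indicators.
For each fixed i, the pair (π(i), π(i+1)) is a uniformly random ordered pair of distinct values from {1, …, 188}; by symmetry P[π(i) < π(i+1)] = 1/2.
By linearity: E[X] = 187 · (1/2) = (188 − 1) · (1/2) = 187/2 ≈ 93.500.

E[X] = 187/2 = 93.500.


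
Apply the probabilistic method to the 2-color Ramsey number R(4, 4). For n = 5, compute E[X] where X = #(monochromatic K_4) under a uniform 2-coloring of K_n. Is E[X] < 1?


E[X] = C(5, 4) · 2^{1 − 6} = 5 · 2^{−5} = 5/32.
As a reduced fraction: E[X] = 5/32 ≈ 0.156.
Is E[X] < 1? YES.
Since E[X] < 1, there exists a 2-coloring of K_{5} with no monochromatic K_4; hence R(4, 4) > 5.

E[X] = 5/32 ≈ 0.156; E[X] < 1, so R(4, 4) > 5.


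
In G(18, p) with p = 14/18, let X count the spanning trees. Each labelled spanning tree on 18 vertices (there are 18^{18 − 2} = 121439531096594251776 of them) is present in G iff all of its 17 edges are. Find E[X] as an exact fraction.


K_18 has 18^{18 − 2} = 121439531096594251776 labelled spanning trees.
For each such spanning tree H, let X_H = 1 if all 17 edges of H are present in G. Then P[X_H = 1] = p^{17} = (7/9)^{17} = 232630513987207/16677181699666569.
By linearity of expectation: E[X] = Σ_H E[X_H] = 121439531096594251776 · p^{17} = 121439531096594251776 · 232630513987207/16677181699666569 = 15245673364665597952/9.
Numerically: E[X] ≈ 1.69396e+18.

E[X] = 121439531096594251776 · (7/9)^{17} = 15245673364665597952/9 ≈ 1.69396e+18.


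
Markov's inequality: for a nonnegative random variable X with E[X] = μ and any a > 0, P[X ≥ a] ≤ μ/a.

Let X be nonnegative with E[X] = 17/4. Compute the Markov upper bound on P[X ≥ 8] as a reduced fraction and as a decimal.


μ = E[X] = 17/4, a = 8.
Markov: P[X ≥ 8] ≤ μ/a = (17/4)/8 = 17/32.
Numerically: ≈ 0.53125.
(Since a = 8 > μ = 4.25000, the bound 17/32 is < 1 and informative.)

P[X ≥ 8] ≤ 17/32 ≈ 0.53125.


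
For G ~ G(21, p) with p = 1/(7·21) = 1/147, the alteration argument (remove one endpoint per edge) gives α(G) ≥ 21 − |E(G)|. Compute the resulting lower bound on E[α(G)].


E[|E(G)|] = C(21, 2)·p = 210 · (1/147) = 10/7.
E[α(G)] ≥ n − E[|E(G)|] = 21 − 10/7 = 137/7.
Numerically: ≈ 19.571429.
(This is only a lower bound; the true E[α(G)] may be larger.)

E[α(G)] ≥ 137/7 ≈ 19.571429.


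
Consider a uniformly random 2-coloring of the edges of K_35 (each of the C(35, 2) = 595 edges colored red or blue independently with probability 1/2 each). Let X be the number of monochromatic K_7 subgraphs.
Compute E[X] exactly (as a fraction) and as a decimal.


Let X = Σ_S X_S over the C(35, 7) = 6724520 subsets S of size 7, where X_S = 1 if the K_7 on S is monochromatic.
For a fixed S, the K_7 on S has C(7, 2) = 21 edges. P[all 21 edges red] = (1/2)^21, and likewise for blue, so P[monochromatic] = 2·(1/2)^21 = 2^{1 − 21} = 1/1048576.
By linearity of expectation: E[X] = C(35, 7) · 2^{1 − 21} = 6724520 · 1/1048576 = 840565/131072.
Numerically: E[X] ≈ 6.413002.

E[X] = C(35,7)·2^(1−C(7,2)) = 840565/131072 ≈ 6.413002.


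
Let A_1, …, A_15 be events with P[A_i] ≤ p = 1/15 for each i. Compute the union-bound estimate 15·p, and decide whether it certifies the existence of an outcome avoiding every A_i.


Union bound: P[∪_{i=1}^{15} A_i] ≤ Σ_i P[A_i] ≤ 15·p = 15·(1/15) = 1.
Numerically: 1 ≈ 1.000.
Is 1 < 1? NO.
Since the bound 1 is ≥ 1, the union bound is uninformative here; it does NOT by itself certify existence.

15·p = 1 ≈ 1.000; existence NOT certified by the union bound.


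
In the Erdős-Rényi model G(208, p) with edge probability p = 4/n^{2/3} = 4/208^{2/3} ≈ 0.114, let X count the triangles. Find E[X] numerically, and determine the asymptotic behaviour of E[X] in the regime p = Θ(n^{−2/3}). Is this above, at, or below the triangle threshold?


Number of potential triangles: C(208, 3) = 1478256.
Each occurs with probability p³ ≈ (0.114)³ ≈ 1.47929e-03.
By linearity: E[X] = C(208, 3)·p³ ≈ 1478256 · 1.47929e-03 ≈ 2186.769.
Since α = 2/3 < 1, p = c/n^{2/3} ≫ 1/n is above the triangle threshold p ~ 1/n. Asymptotically E[X] ~ (c³/6)·n^{3(1−α)} = (4³/6)·n^{1} → ∞; triangles are abundant w.h.p.

E[X] ≈ 2186.769; in regime p = Θ(1/n^{2/3}) E[X] diverges (above the triangle threshold p ~ 1/n).


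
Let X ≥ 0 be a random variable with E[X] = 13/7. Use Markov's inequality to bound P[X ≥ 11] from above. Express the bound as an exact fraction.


μ = E[X] = 13/7, a = 11.
Markov: P[X ≥ 11] ≤ μ/a = (13/7)/11 = 13/77.
Numerically: ≈ 0.168831.
(Since a = 11 > μ = 1.857143, the bound 13/77 is < 1 and informative.)

P[X ≥ 11] ≤ 13/77 ≈ 0.168831.


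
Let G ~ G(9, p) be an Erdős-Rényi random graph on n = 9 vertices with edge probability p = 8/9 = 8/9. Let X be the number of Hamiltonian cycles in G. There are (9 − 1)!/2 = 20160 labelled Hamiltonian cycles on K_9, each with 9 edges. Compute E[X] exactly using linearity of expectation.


K_9 has (9 − 1)!/2 = 20160 labelled Hamiltonian cycles.
For each such Hamiltonian cycle H, let X_H = 1 if all 9 edges of H are present in G. Then P[X_H = 1] = p^{9} = (8/9)^{9} = 134217728/387420489.
By linearity: E[X] = Σ_H E[X_H] = 20160 · p^{9} = 20160 · 134217728/387420489 = 300647710720/43046721.
Numerically: E[X] ≈ 6984.2.

E[X] = 20160 · (8/9)^{9} = 300647710720/43046721 ≈ 6984.2.


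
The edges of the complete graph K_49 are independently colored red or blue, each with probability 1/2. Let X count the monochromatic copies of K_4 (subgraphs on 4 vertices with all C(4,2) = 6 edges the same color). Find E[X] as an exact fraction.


Let X = Σ_S X_S over the C(49, 4) = 211876 subsets S of size 4, where X_S = 1 if the K_4 on S is monochromatic.
For a fixed S, the K_4 on S has C(4, 2) = 6 edges. P[all 6 edges red] = (1/2)^6, and likewise for blue, so P[monochromatic] = 2·(1/2)^6 = 2^{1 − 6} = 1/32.
By linearity of expectation: E[X] = C(49, 4) · 2^{1 − 6} = 211876 · 1/32 = 52969/8.
Numerically: E[X] ≈ 6621.125.

E[X] = C(49,4)·2^(1−C(4,2)) = 52969/8 ≈ 6621.125.


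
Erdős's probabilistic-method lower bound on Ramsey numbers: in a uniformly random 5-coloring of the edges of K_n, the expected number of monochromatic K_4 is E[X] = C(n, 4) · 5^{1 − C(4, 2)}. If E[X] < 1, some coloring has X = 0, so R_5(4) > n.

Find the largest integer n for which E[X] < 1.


We need C(n, 4) · 5^{1 − 6} < 1, i.e. C(n, 4) < 5^{6 − 1} = 3125.
Check values of n near the boundary:
  n = 13: C(13, 4) = 715; 715 < 3125? YES
  n = 14: C(14, 4) = 1001; 1001 < 3125? YES
  n = 15: C(15, 4) = 1365; 1365 < 3125? YES
  n = 16: C(16, 4) = 1820; 1820 < 3125? YES
  n = 17: C(17, 4) = 2380; 2380 < 3125? YES
  n = 18: C(18, 4) = 3060; 3060 < 3125? YES
  n = 19: C(19, 4) = 3876; 3876 < 3125? NO
  n = 20: C(20, 4) = 4845; 4845 < 3125? NO
The largest n with C(n, 4) < 3125 is n = 18 (where E[X] = 612/625 ≈ 0.97920). Hence R_5(4) > 18, i.e. R_5(4) ≥ 19.

Largest n = 18; hence R_5(4) > 18.


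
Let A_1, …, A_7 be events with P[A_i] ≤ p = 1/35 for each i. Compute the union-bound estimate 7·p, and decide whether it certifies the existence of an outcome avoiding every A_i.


Union bound: P[∪_{i=1}^{7} A_i] ≤ Σ_i P[A_i] ≤ 7·p = 7·(1/35) = 1/5.
Numerically: 1/5 ≈ 0.2000.
Is 1/5 < 1? YES.
Since P[∪ A_i] ≤ 1/5 < 1, the complement has P[∩ A_i^c] ≥ 1 − 1/5 = 4/5 > 0, so some outcome avoids every A_i.

7·p = 1/5 ≈ 0.2000; existence CERTIFIED by the union bound.


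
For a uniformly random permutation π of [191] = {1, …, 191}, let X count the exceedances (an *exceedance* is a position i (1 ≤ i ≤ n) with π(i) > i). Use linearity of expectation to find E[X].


Write X = Σ_{i=1}^{191} X_i, where X_i = 1_{π(i) > i}.
For each fixed i, π(i) is uniform over {1, …, 191} (marginal of a uniform permutation), so P[π(i) > i] = (n − i)/n. Summing: Σ_{i=1}^{191} (n − i)/n = (0 + 1 + … + 190)/191 = 191(191 − 1)/(2·191) = (191 − 1)/2.
Hence E[X] = Σ_{i=1}^{191} (191 − i)/191 = 95 ≈ 95.0000.

E[X] = 95 = 95.0000.


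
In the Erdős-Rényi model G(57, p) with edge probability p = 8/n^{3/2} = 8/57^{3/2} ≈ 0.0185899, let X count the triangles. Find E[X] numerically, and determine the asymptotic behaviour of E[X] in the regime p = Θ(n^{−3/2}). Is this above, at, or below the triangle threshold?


Number of potential triangles: C(57, 3) = 29260.
Each occurs with probability p³ ≈ (0.0185899)³ ≈ 6.42440794e-06.
By linearity: E[X] = C(57, 3)·p³ ≈ 29260 · 6.42440794e-06 ≈ 0.187978.
Since α = 3/2 > 1, p = c/n^{3/2} = o(1/n) is below the triangle threshold p ~ 1/n. Asymptotically E[X] ~ (c³/6)·n^{3(1−α)} = (8³/6)·n^{-1.5} → 0, so by Markov's inequality G has no triangles w.h.p.

E[X] ≈ 0.187978; in regime p = Θ(1/n^{3/2}) E[X] tends to 0 (below the triangle threshold p ~ 1/n).


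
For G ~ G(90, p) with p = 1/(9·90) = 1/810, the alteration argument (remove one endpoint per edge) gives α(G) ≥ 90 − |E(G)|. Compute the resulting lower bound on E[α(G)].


E[|E(G)|] = C(90, 2)·p = 4005 · (1/810) = 89/18.
E[α(G)] ≥ n − E[|E(G)|] = 90 − 89/18 = 1531/18.
Numerically: ≈ 85.055556.
(This is only a lower bound; the true E[α(G)] may be larger.)

E[α(G)] ≥ 1531/18 ≈ 85.055556.


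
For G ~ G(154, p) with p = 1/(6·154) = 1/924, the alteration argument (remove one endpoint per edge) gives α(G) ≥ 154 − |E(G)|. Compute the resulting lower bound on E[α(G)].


E[|E(G)|] = C(154, 2)·p = 11781 · (1/924) = 51/4.
E[α(G)] ≥ n − E[|E(G)|] = 154 − 51/4 = 565/4.
Numerically: ≈ 141.25000.
(This is only a lower bound; the true E[α(G)] may be larger.)

E[α(G)] ≥ 565/4 ≈ 141.25000.


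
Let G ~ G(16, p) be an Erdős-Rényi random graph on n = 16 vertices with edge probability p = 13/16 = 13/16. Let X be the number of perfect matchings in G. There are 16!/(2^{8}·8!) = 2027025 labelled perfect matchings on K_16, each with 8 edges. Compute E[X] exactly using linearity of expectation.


K_16 has 16!/(2^{8}·8!) = 2027025 labelled perfect matchings.
For each such perfect matching H, let X_H = 1 if all 8 edges of H are present in G. Then P[X_H = 1] = p^{8} = (13/16)^{8} = 815730721/4294967296.
By linearity of expectation: E[X] = Σ_H E[X_H] = 2027025 · p^{8} = 2027025 · 815730721/4294967296 = 1653506564735025/4294967296.
Numerically: E[X] ≈ 3.85e+05.

E[X] = 2027025 · (13/16)^{8} = 1653506564735025/4294967296 ≈ 3.85e+05.


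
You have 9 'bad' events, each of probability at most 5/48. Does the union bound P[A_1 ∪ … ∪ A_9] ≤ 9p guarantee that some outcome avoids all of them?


Union bound: P[∪_{i=1}^{9} A_i] ≤ Σ_i P[A_i] ≤ 9·p = 9·(5/48) = 15/16.
Numerically: 15/16 ≈ 0.9375.
Is 15/16 < 1? YES.
Since P[∪ A_i] ≤ 15/16 < 1, the complement has P[∩ A_i^c] ≥ 1 − 15/16 = 1/16 > 0, so some outcome avoids every A_i.

9·p = 15/16 ≈ 0.9375; existence CERTIFIED by the union bound.


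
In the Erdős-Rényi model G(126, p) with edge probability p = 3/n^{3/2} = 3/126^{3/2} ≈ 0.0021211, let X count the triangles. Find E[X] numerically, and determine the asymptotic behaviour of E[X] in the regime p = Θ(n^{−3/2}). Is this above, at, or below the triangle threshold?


Number of potential triangles: C(126, 3) = 325500.
Each occurs with probability p³ ≈ (0.0021211)³ ≈ 9.5432502e-09.
By linearity: E[X] = C(126, 3)·p³ ≈ 325500 · 9.5432502e-09 ≈ 0.00311.
Since α = 3/2 > 1, p = c/n^{3/2} = o(1/n) is below the triangle threshold p ~ 1/n. Asymptotically E[X] ~ (c³/6)·n^{3(1−α)} = (3³/6)·n^{-1.5} → 0, so by Markov's inequality G has no triangles w.h.p.

E[X] ≈ 0.00311; in regime p = Θ(1/n^{3/2}) E[X] tends to 0 (below the triangle threshold p ~ 1/n).


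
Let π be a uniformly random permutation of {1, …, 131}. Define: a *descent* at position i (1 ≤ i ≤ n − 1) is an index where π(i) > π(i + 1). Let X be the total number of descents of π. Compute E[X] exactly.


Write X = Σ X_I over i = 1, …, 130, with X_I the indicator of one descent.
There are 130 indicators.
For each fixed i, the pair (π(i), π(i+1)) is a uniformly random ordered pair of distinct values from {1, …, 131}; by symmetry P[π(i) > π(i+1)] = 1/2.
By linearity: E[X] = 130 · (1/2) = (131 − 1) · (1/2) = 65 ≈ 65.0000.

E[X] = 65 = 65.0000.


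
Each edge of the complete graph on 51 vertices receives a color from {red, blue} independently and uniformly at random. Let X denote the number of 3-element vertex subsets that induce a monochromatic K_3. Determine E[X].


Let X = Σ_S X_S over the C(51, 3) = 20825 subsets S of size 3, where X_S = 1 if the K_3 on S is monochromatic.
For a fixed S, the K_3 on S has C(3, 2) = 3 edges. P[all 3 edges red] = (1/2)^3, and likewise for blue, so P[monochromatic] = 2·(1/2)^3 = 2^{1 − 3} = 1/4.
By linearity: E[X] = C(51, 3) · 2^{1 − 3} = 20825 · 1/4 = 20825/4.
Numerically: E[X] ≈ 5206.2500.

E[X] = C(51,3)·2^(1−C(3,2)) = 20825/4 ≈ 5206.2500.


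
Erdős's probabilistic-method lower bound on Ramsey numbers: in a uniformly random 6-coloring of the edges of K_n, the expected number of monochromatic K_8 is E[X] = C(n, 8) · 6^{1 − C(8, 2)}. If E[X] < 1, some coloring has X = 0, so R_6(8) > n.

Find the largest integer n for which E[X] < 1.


We need C(n, 8) · 6^{1 − 28} < 1, i.e. C(n, 8) < 6^{28 − 1} = 1023490369077469249536.
Check values of n near the boundary:
  n = 1592: C(1592, 8) = 1005480414540892933435; 1005480414540892933435 < 1023490369077469249536? YES
  n = 1593: C(1593, 8) = 1010555394551193970323; 1010555394551193970323 < 1023490369077469249536? YES
  n = 1594: C(1594, 8) = 1015652773590544255167; 1015652773590544255167 < 1023490369077469249536? YES
  n = 1595: C(1595, 8) = 1020772636343363633895; 1020772636343363633895 < 1023490369077469249536? YES
  n = 1596: C(1596, 8) = 1025915067760710553965; 1025915067760710553965 < 1023490369077469249536? NO
  n = 1597: C(1597, 8) = 1031080153060953275445; 1031080153060953275445 < 1023490369077469249536? NO
  n = 1598: C(1598, 8) = 1036267977730442348529; 1036267977730442348529 < 1023490369077469249536? NO
The largest n with C(n, 8) < 1023490369077469249536 is n = 1595 (where E[X] = 113419181815929292655/113721152119718805504 ≈ 0.997). Hence R_6(8) > 1595, i.e. R_6(8) ≥ 1596.

Largest n = 1595; hence R_6(8) > 1595.


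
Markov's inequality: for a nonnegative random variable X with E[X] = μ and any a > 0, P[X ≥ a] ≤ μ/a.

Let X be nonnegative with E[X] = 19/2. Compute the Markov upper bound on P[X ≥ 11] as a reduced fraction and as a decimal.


μ = E[X] = 19/2, a = 11.
Markov: P[X ≥ 11] ≤ μ/a = (19/2)/11 = 19/22.
Numerically: ≈ 0.864.
(Since a = 11 > μ = 9.500, the bound 19/22 is < 1 and informative.)

P[X ≥ 11] ≤ 19/22 ≈ 0.864.


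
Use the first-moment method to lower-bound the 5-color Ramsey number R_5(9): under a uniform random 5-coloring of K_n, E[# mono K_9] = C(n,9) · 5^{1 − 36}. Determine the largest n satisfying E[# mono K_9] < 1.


We need C(n, 9) · 5^{1 − 36} < 1, i.e. C(n, 9) < 5^{36 − 1} = 2910383045673370361328125.
Check values of n near the boundary:
  n = 2167: C(2167, 9) = 2855899084841489792706810; 2855899084841489792706810 < 2910383045673370361328125? YES
  n = 2168: C(2168, 9) = 2867804175977929537095120; 2867804175977929537095120 < 2910383045673370361328125? YES
  n = 2169: C(2169, 9) = 2879753360044504243499683; 2879753360044504243499683 < 2910383045673370361328125? YES
  n = 2170: C(2170, 9) = 2891746779868845075610510; 2891746779868845075610510 < 2910383045673370361328125? YES
  n = 2171: C(2171, 9) = 2903784578674959601827205; 2903784578674959601827205 < 2910383045673370361328125? YES
  n = 2172: C(2172, 9) = 2915866900084148060642020; 2915866900084148060642020 < 2910383045673370361328125? NO
The largest n with C(n, 9) < 2910383045673370361328125 is n = 2171 (where E[X] = 580756915734991920365441/582076609134674072265625 ≈ 0.99773). Hence R_5(9) > 2171, i.e. R_5(9) ≥ 2172.

Largest n = 2171; hence R_5(9) > 2171.


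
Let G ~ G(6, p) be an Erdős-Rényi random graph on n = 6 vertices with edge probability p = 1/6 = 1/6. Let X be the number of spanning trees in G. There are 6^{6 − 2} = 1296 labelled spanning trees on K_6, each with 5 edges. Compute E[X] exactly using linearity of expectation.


K_6 has 6^{6 − 2} = 1296 labelled spanning trees.
For each such spanning tree H, let X_H = 1 if all 5 edges of H are present in G. Then P[X_H = 1] = p^{5} = (1/6)^{5} = 1/7776.
Summing the indicators: E[X] = Σ_H E[X_H] = 1296 · p^{5} = 1296 · 1/7776 = 1/6.
Numerically: E[X] ≈ 0.1667.

E[X] = 1296 · (1/6)^{5} = 1/6 ≈ 0.1667.


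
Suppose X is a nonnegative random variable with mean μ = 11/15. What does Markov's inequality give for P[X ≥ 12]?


μ = E[X] = 11/15, a = 12.
Markov: P[X ≥ 12] ≤ μ/a = (11/15)/12 = 11/180.
Numerically: ≈ 0.061.
(Since a = 12 > μ = 0.733, the bound 11/180 is < 1 and informative.)

P[X ≥ 12] ≤ 11/180 ≈ 0.061.


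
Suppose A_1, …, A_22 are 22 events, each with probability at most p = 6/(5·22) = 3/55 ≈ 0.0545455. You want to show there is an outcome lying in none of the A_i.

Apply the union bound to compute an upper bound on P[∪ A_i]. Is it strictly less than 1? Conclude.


Union bound: P[∪_{i=1}^{22} A_i] ≤ Σ_i P[A_i] ≤ 22·p = 22·(3/55) = 6/5.
Numerically: 6/5 ≈ 1.2000000.
Is 6/5 < 1? NO.
Since the bound 6/5 is ≥ 1, the union bound is uninformative here; it does NOT by itself certify existence.

22·p = 6/5 ≈ 1.2000000; existence NOT certified by the union bound.


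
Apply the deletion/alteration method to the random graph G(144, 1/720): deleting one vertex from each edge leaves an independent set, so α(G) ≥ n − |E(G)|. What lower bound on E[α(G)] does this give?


E[|E(G)|] = C(144, 2)·p = 10296 · (1/720) = 143/10.
E[α(G)] ≥ n − E[|E(G)|] = 144 − 143/10 = 1297/10.
Numerically: ≈ 129.700000.
(This is only a lower bound; the true E[α(G)] may be larger.)

E[α(G)] ≥ 1297/10 ≈ 129.700000.


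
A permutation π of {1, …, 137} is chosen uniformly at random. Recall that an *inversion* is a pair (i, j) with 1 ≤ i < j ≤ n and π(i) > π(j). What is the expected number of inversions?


Write X = Σ X_I over the C(137, 2) = 9316 pairs i < j, with X_I the indicator of one inversion.
There are 9316 indicators.
For each fixed pair i < j, the values π(i) and π(j) are two distinct elements of {1, …, 137} in uniformly random order; by symmetry P[π(i) > π(j)] = 1/2.
By linearity: E[X] = 9316 · (1/2) = C(137, 2) · (1/2) = 9316/2 = 4658 ≈ 4658.0000.

E[X] = 4658 = 4658.0000.


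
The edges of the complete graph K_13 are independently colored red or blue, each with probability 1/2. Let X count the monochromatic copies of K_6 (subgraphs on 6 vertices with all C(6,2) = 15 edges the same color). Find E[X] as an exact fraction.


Let X = Σ_S X_S over the C(13, 6) = 1716 subsets S of size 6, where X_S = 1 if the K_6 on S is monochromatic.
For a fixed S, the K_6 on S has C(6, 2) = 15 edges. P[all 15 edges red] = (1/2)^15, and likewise for blue, so P[monochromatic] = 2·(1/2)^15 = 2^{1 − 15} = 1/16384.
Summing: E[X] = C(13, 6) · 2^{1 − 15} = 1716 · 1/16384 = 429/4096.
Numerically: E[X] ≈ 0.105.

E[X] = C(13,6)·2^(1−C(6,2)) = 429/4096 ≈ 0.105.


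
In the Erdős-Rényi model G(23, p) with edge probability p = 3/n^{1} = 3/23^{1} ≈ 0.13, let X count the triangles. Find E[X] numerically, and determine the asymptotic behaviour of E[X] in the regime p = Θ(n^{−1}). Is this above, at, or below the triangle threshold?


Number of potential triangles: C(23, 3) = 1771.
Each occurs with probability p³ ≈ (0.13)³ ≈ 2.21912e-03.
By linearity: E[X] = C(23, 3)·p³ ≈ 1771 · 2.21912e-03 ≈ 3.930.
Here α = 1, so p = 3/n is exactly at the triangle threshold p ~ 1/n. Asymptotically E[X] → c³/6 = 3³/6 = 9/2 ≈ 4.500, a bounded constant. In this regime the triangle count is asymptotically Poisson(c³/6).

E[X] ≈ 3.930; in regime p = Θ(1/n^{1}) E[X] stays bounded (at the triangle threshold p ~ 1/n).
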